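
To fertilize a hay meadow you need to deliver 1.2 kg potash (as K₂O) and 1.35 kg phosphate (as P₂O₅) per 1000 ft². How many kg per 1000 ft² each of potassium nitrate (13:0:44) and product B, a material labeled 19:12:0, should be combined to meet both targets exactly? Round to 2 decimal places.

Let a = kg of potassium nitrate, b = kg of product B (per 1000 ft²).
K₂O: 0.44·a + 0·b = 1.2
P₂O₅: 0·a + 0.12·b = 1.35
Solving simultaneously: a = 2.72727, b = 11.25.

2.73 kg potassium nitrate, 11.25 kg product B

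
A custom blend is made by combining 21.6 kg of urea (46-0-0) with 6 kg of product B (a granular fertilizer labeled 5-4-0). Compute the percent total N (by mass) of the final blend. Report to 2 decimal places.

37.09% N

Total mass = 21.6 + 6 = 27.6 kg.
N mass = 46%×21.6 + 5%×6 = 10.236 kg.
% N = 10.236 / 27.6 = 37.087%.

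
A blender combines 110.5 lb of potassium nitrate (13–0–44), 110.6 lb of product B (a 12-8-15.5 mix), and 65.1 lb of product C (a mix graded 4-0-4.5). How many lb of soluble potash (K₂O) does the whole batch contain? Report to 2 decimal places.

K₂O mass = 44%×110.5 + 15.5%×110.6 + 4.5%×65.1 = 68.6925 lb.

68.69 lb K₂O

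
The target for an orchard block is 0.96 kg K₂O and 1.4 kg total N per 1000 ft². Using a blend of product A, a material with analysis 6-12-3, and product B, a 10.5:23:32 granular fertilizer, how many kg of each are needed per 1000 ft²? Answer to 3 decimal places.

Per-1000 ft² balance (a = product A, b = product B):
K₂O: 0.03·a + 0.32·b = 0.96
N: 0.06·a + 0.105·b = 1.4
From row1: a = (0.96 − 0.32·b) / 0.03.
Into row2: 0.06·(0.96 − 0.32·b)/0.03 + 0.105·b = 1.4 → b = 0.971963, a = 21.6324.

21.632 kg product A, 0.972 kg product B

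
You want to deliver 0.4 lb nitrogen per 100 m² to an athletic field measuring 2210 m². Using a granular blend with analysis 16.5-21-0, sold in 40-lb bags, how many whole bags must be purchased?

Product per 100 m² = 0.4 / 16.5% = 2.42424 lb.
Total product = 2.42424 × 2210 / 100 = 53.5758 lb.
Bags = ⌈53.5758 / 40⌉ = 2.

2 bags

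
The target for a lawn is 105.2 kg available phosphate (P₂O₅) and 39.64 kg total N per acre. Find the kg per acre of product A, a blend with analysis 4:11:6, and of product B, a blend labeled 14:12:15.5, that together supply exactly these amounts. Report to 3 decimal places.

Per-acre balance (a = product A, b = product B):
P₂O₅: 0.11·a + 0.12·b = 105.2
N: 0.04·a + 0.14·b = 39.64
From row1: a = (105.2 − 0.12·b) / 0.11.
Into row2: 0.04·(105.2 − 0.12·b)/0.11 + 0.14·b = 39.64 → b = 14.3774, a = 940.6792.

940.679 kg product A, 14.377 kg product B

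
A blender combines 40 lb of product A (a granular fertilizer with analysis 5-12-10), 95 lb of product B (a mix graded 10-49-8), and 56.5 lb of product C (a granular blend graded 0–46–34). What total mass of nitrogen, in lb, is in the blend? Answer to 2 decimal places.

N mass = 5%×40 + 10%×95 + 0%×56.5 = 11.5 lb.

11.50 lb N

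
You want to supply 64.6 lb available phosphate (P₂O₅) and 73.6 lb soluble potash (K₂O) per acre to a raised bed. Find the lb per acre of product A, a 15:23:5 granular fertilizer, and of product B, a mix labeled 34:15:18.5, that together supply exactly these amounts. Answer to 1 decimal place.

Let a = lb of product A, b = lb of product B (per acre).
P₂O₅: 0.23·a + 0.15·b = 64.6
K₂O: 0.05·a + 0.185·b = 73.6
Eliminate a: (row1) − 0.23/0.05·(row2) → -0.701·b = -273.96, so b = 390.813.
Back-substitute: a = (64.6 − 0.15·390.813) / 0.23 = 25.9914.

26.0 lb product A, 390.8 lb product B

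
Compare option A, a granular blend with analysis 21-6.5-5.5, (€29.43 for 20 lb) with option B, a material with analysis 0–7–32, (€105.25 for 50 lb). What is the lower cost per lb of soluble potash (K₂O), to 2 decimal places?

€6.58 per lb K₂O (option B)

option A: K₂O per bag = 20 × 5.5% = 1.1 lb; cost = 29.43 / 1.1 = €26.7545/lb K₂O.
option B: K₂O per bag = 50 × 32% = 16 lb; cost = 105.25 / 16 = €6.5781/lb K₂O.
option B is cheaper.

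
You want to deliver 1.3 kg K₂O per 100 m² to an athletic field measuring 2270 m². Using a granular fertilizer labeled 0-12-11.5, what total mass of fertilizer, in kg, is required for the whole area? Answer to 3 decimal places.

256.609 kg

Product per 100 m² = 1.3 / 11.5% = 11.3043 kg.
Total product = 11.3043 × 2270 / 100 = 256.6087 kg.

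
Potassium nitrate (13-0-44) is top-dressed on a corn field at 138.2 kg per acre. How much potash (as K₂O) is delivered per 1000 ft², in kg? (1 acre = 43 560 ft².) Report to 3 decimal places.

K₂O per acre = 138.2 × 44% = 60.808 kg.
Convert to per 1000 ft²: 60.808 × 0.0229568 = 1.39596 kg.

1.396 kg K₂O per thousand sq ft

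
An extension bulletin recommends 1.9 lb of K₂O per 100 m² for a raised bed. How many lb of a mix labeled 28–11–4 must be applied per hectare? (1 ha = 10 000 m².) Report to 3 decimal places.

4750.000 lb of product per hectare

Product per 100 m² = 1.9 / 4% = 47.5 lb.
Convert to per hectare: 47.5 × 100 = 4750 lb.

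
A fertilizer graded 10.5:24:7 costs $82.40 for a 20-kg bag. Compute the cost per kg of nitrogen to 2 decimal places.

N in bag = 20 × 10.5% = 2.1 kg.
Cost per kg N = $82.40 / 2.1 = $39.2381.

$39.24 per kg N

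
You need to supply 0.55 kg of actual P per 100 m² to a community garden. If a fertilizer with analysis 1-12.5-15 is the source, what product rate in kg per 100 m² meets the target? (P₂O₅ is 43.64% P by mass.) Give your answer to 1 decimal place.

10.1 kg of product per hundred sq m

As P₂O₅: 0.55 / 0.4364 = 1.26031 kg per 100 m².
Product per 100 m² = 1.26031 / 12.5% = 10.0825 kg.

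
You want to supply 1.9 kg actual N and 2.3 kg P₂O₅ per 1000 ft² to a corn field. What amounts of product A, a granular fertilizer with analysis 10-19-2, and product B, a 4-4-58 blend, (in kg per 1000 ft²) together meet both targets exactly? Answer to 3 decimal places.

4.444 kg product A, 36.389 kg product B

Per-1000 ft² balance (a = product A, b = product B):
N: 0.1·a + 0.04·b = 1.9
P₂O₅: 0.19·a + 0.04·b = 2.3
Solving simultaneously: a = 4.44444, b = 36.3889.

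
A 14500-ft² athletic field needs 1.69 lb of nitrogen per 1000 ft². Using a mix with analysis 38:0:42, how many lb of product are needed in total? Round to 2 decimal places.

Product per 1000 ft² = 1.69 / 38% = 4.44737 lb.
Total product = 4.44737 × 14500 / 1000 = 64.4868 lb.

64.49 lb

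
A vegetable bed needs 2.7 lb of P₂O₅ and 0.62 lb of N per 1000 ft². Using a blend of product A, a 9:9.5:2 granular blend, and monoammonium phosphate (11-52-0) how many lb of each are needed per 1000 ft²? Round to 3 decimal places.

0.699 lb product A, 5.065 lb monoammonium phosphate

Per-1000 ft² balance (a = product A, b = monoammonium phosphate):
P₂O₅: 0.095·a + 0.52·b = 2.7
N: 0.09·a + 0.11·b = 0.62
Eliminate b: (row1) − 0.52/0.11·(row2) → -0.330455·a = -0.230909, so a = 0.698762.
Then b = (0.62 − 0.09·0.698762) / 0.11 = 5.06465.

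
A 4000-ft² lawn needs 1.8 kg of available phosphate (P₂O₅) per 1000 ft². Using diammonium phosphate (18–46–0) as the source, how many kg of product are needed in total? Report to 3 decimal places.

15.652 kg

Product per 1000 ft² = 1.8 / 46% = 3.91304 kg.
Total product = 3.91304 × 4000 / 1000 = 15.6522 kg.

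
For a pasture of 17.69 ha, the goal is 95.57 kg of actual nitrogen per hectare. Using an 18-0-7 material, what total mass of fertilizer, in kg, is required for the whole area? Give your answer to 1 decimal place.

9392.4 kg

Product per hectare = 95.57 / 18% = 530.944 kg.
Total product = 530.944 × 17.69 = 9392.41 kg.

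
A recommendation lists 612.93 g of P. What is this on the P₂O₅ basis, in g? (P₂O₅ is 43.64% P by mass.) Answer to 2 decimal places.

1404.51 g P₂O₅

P₂O₅ = 612.93 / 0.4364 = 1404.514 g.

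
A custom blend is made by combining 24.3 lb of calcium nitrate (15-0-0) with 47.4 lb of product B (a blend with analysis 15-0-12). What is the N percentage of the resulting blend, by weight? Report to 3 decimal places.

Total mass = 24.3 + 47.4 = 71.7 lb.
N mass = 15%×24.3 + 15%×47.4 = 10.755 lb.
% N = 10.755 / 71.7 = 15%.

15.000% N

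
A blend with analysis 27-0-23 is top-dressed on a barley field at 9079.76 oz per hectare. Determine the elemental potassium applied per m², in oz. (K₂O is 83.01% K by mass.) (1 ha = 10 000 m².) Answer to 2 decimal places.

0.17 oz K per sq m

K₂O per hectare = 9079.76 × 23% = 2088.34 oz.
Elemental K = 2088.34 × 0.8301 = 1733.54 oz per hectare.
Convert to per m²: 1733.54 × 0.0001 = 0.173354 oz.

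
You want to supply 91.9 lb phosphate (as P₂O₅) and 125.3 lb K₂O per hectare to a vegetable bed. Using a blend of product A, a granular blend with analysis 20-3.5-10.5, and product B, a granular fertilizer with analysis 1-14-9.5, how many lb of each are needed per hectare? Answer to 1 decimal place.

774.6 lb product A, 462.8 lb product B

With a, b = lb per hectare of product A and product B:
P₂O₅: 0.035·a + 0.14·b = 91.9
K₂O: 0.105·a + 0.095·b = 125.3
Eliminate b: (row1) − 0.14/0.095·(row2) → -0.119737·a = -92.7526, so a = 774.637.
Then b = (125.3 − 0.105·774.637) / 0.095 = 462.769.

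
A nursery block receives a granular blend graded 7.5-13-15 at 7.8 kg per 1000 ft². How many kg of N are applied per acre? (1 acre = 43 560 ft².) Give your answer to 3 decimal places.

25.483 kg N per acre

nitrogen per 1000 ft² = 7.8 × 7.5% = 0.585 kg.
Convert to per acre: 0.585 × 43.56 = 25.4826 kg.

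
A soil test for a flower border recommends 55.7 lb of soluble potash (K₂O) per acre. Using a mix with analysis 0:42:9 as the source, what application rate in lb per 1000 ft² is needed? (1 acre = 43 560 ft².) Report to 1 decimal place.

Product per acre = 55.7 / 9% = 618.889 lb.
Convert to per 1000 ft²: 618.889 × 0.0229568 = 14.2077 lb.

14.2 lb of product per thousand sq ft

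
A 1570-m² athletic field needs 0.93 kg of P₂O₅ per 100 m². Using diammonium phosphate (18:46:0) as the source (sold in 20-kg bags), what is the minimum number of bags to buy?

2 bags

Product per 100 m² = 0.93 / 46% = 2.02174 kg.
Total product = 2.02174 × 1570 / 100 = 31.7413 kg.
Bags = ⌈31.7413 / 20⌉ = 2.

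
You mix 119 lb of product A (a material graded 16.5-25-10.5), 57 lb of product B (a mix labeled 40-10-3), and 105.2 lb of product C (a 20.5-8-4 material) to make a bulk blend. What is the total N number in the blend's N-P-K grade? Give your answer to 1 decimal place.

Total mass = 119 + 57 + 105.2 = 281.2 lb.
N mass = 16.5%×119 + 40%×57 + 20.5%×105.2 = 64.001 lb.
% N = 64.001 / 281.2 = 22.76%.

22.8% N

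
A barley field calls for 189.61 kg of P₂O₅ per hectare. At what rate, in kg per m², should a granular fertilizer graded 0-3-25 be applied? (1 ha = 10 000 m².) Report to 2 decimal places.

0.63 kg of product per sq m

Product per hectare = 189.61 / 3% = 6320.33 kg.
Convert to per m²: 6320.33 × 0.0001 = 0.632033 kg.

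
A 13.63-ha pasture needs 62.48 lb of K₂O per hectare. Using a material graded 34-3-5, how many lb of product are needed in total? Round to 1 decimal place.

17032.0 lb

Product per hectare = 62.48 / 5% = 1249.6 lb.
Total product = 1249.6 × 13.63 = 17032.048 lb.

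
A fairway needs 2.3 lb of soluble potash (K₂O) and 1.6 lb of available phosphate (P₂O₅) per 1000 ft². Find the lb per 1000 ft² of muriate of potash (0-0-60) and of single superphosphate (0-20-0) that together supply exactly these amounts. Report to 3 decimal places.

3.833 lb muriate of potash, 8.000 lb single superphosphate

Per-1000 ft² balance (a = muriate of potash, b = single superphosphate):
K₂O: 0.6·a + 0·b = 2.3
P₂O₅: 0·a + 0.2·b = 1.6
Solving simultaneously: a = 3.83333, b = 8.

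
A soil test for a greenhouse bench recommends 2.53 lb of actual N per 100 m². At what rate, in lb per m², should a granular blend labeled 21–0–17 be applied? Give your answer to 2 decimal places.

Product per 100 m² = 2.53 / 21% = 12.0476 lb.
Convert to per m²: 12.0476 × 0.01 = 0.120476 lb.

0.12 lb of product per sq m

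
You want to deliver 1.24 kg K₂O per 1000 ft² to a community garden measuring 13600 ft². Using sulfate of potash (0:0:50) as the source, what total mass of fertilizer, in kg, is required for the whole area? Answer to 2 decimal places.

33.73 kg

Product per 1000 ft² = 1.24 / 50% = 2.48 kg.
Total product = 2.48 × 13600 / 1000 = 33.728 kg.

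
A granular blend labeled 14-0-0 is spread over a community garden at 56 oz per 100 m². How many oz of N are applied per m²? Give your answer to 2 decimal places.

0.08 oz N per sq m

nitrogen per 100 m² = 56 × 14% = 7.84 oz.
Convert to per m²: 7.84 × 0.01 = 0.0784 oz.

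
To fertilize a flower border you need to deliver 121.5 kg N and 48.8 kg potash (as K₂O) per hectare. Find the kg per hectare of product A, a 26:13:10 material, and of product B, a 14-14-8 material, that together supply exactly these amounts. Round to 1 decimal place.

424.7 kg product A, 79.1 kg product B

With a, b = kg per hectare of product A and product B:
N: 0.26·a + 0.14·b = 121.5
K₂O: 0.1·a + 0.08·b = 48.8
From row1: a = (121.5 − 0.14·b) / 0.26.
Into row2: 0.1·(121.5 − 0.14·b)/0.26 + 0.08·b = 48.8 → b = 79.1176, a = 424.706.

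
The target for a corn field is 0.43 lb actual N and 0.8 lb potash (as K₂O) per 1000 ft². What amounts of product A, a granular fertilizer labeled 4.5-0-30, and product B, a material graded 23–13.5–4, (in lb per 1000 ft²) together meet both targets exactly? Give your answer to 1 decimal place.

2.5 lb product A, 1.4 lb product B

Per-1000 ft² balance (a = product A, b = product B):
N: 0.045·a + 0.23·b = 0.43
K₂O: 0.3·a + 0.04·b = 0.8
Solving simultaneously: a = 2.48214, b = 1.38393.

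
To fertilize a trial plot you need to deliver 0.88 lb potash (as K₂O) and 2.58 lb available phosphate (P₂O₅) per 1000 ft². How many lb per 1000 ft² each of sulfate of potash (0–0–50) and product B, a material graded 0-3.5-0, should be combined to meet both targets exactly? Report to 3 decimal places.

Per-1000 ft² balance (a = sulfate of potash, b = product B):
K₂O: 0.5·a + 0·b = 0.88
P₂O₅: 0·a + 0.035·b = 2.58
Solving simultaneously: a = 1.76, b = 73.7143.

1.760 lb sulfate of potash, 73.714 lb product B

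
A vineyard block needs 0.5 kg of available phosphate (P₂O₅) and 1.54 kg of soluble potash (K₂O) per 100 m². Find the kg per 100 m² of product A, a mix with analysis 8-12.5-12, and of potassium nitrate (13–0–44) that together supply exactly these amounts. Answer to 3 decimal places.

Per-100 m² balance (a = product A, b = potassium nitrate):
P₂O₅: 0.125·a + 0·b = 0.5
K₂O: 0.12·a + 0.44·b = 1.54
From row1: a = (0.5 − 0·b) / 0.125.
Into row2: 0.12·(0.5 − 0·b)/0.125 + 0.44·b = 1.54 → b = 2.40909, a = 4.

4.000 kg product A, 2.409 kg potassium nitrate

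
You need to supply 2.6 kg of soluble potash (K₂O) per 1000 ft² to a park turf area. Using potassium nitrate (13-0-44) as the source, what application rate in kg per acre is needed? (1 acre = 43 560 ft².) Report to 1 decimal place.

Product per 1000 ft² = 2.6 / 44% = 5.90909 kg.
Convert to per acre: 5.90909 × 43.56 = 257.4 kg.

257.4 kg of product per acre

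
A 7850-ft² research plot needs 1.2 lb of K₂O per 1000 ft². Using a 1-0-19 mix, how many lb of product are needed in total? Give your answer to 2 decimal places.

Product per 1000 ft² = 1.2 / 19% = 6.31579 lb.
Total product = 6.31579 × 7850 / 1000 = 49.5789 lb.

49.58 lb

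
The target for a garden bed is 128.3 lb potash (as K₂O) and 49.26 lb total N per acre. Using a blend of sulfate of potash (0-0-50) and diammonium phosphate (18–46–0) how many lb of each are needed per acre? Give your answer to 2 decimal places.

256.60 lb sulfate of potash, 273.67 lb diammonium phosphate

Let a = lb of sulfate of potash, b = lb of diammonium phosphate (per acre).
K₂O: 0.5·a + 0·b = 128.3
N: 0·a + 0.18·b = 49.26
Solving simultaneously: a = 256.6, b = 273.667.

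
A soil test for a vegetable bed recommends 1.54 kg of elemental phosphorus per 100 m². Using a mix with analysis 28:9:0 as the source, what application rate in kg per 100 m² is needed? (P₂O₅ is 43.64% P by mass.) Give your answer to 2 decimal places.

39.21 kg of product per hundred sq m

As P₂O₅: 1.54 / 0.4364 = 3.52887 kg per 100 m².
Product per 100 m² = 3.52887 / 9% = 39.2097 kg.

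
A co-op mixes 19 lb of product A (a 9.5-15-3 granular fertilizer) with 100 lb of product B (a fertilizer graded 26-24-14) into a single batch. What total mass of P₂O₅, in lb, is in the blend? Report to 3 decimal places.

26.850 lb P₂O₅

P₂O₅ mass = 15%×19 + 24%×100 = 26.85 lb.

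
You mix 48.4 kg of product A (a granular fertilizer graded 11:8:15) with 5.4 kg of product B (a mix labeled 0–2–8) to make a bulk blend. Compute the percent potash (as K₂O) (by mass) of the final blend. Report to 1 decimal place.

14.3% K₂O

Total mass = 48.4 + 5.4 = 53.8 kg.
K₂O mass = 15%×48.4 + 8%×5.4 = 7.692 kg.
% K₂O = 7.692 / 53.8 = 14.2974%.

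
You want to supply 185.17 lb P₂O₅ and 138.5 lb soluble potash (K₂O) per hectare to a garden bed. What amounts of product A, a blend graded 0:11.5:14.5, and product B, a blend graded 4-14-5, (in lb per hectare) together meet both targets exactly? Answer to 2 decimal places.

696.32 lb product A, 750.66 lb product B

With a, b = lb per hectare of product A and product B:
P₂O₅: 0.115·a + 0.14·b = 185.17
K₂O: 0.145·a + 0.05·b = 138.5
Eliminate a: (row1) − 0.115/0.145·(row2) → 0.100345·b = 75.3252, so b = 750.663.
Back-substitute: a = (185.17 − 0.14·750.663) / 0.115 = 696.323.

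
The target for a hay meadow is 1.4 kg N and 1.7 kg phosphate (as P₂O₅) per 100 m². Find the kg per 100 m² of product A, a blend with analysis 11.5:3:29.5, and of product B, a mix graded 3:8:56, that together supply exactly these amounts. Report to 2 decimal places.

7.35 kg product A, 18.49 kg product B

With a, b = kg per 100 m² of product A and product B:
N: 0.115·a + 0.03·b = 1.4
P₂O₅: 0.03·a + 0.08·b = 1.7
Solving simultaneously: a = 7.3494, b = 18.494.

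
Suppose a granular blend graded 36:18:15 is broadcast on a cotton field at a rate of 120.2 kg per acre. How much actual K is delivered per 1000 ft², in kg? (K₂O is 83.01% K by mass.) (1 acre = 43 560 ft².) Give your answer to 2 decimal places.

K₂O per acre = 120.2 × 15% = 18.03 kg.
Elemental K = 18.03 × 0.8301 = 14.9667 kg per acre.
Convert to per 1000 ft²: 14.9667 × 0.0229568 = 0.343588 kg.

0.34 kg K per thousand sq ft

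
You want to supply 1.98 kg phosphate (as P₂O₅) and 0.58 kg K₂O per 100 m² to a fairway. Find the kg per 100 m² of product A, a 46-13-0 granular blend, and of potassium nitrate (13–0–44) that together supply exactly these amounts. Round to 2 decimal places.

15.23 kg product A, 1.32 kg potassium nitrate

Per-100 m² balance (a = product A, b = potassium nitrate):
P₂O₅: 0.13·a + 0·b = 1.98
K₂O: 0·a + 0.44·b = 0.58
Solving simultaneously: a = 15.2308, b = 1.31818.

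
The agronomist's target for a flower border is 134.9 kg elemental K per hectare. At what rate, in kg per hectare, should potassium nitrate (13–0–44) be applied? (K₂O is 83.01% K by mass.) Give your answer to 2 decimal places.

As K₂O: 134.9 / 0.8301 = 162.511 kg per hectare.
Product per hectare = 162.511 / 44% = 369.342 kg.

369.34 kg of product per hectare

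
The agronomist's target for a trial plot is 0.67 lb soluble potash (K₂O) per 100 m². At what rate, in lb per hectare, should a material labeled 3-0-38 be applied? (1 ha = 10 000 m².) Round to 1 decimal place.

176.3 lb of product per hectare

Product per 100 m² = 0.67 / 38% = 1.76316 lb.
Convert to per hectare: 1.76316 × 100 = 176.316 lb.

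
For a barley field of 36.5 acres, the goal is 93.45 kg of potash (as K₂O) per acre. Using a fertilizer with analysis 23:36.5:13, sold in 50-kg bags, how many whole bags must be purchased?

525 bags

Product per acre = 93.45 / 13% = 718.846 kg.
Total product = 718.846 × 36.5 = 26237.9 kg.
Bags = ⌈26237.9 / 50⌉ = 525.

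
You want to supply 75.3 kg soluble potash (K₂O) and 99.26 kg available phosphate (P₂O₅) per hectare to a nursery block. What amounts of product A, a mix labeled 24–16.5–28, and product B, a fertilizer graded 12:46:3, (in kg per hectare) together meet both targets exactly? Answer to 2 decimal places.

255.63 kg product A, 124.09 kg product B

Let a = kg of product A, b = kg of product B (per hectare).
K₂O: 0.28·a + 0.03·b = 75.3
P₂O₅: 0.165·a + 0.46·b = 99.26
From row1: a = (75.3 − 0.03·b) / 0.28.
Into row2: 0.165·(75.3 − 0.03·b)/0.28 + 0.46·b = 99.26 → b = 124.088, a = 255.633.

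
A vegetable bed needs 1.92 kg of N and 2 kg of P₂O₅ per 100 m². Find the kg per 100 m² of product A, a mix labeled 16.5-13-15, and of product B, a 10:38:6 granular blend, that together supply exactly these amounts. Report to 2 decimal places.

10.66 kg product A, 1.62 kg product B

With a, b = kg per 100 m² of product A and product B:
N: 0.165·a + 0.1·b = 1.92
P₂O₅: 0.13·a + 0.38·b = 2
Eliminate a: (row1) − 0.165/0.13·(row2) → -0.382308·b = -0.618462, so b = 1.61771.
Back-substitute: a = (1.92 − 0.1·1.61771) / 0.165 = 10.6559.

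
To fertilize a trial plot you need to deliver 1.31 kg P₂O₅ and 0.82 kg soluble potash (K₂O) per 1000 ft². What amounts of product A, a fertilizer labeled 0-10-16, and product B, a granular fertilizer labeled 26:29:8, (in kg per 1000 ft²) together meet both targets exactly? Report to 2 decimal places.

3.46 kg product A, 3.32 kg product B

With a, b = kg per 1000 ft² of product A and product B:
P₂O₅: 0.1·a + 0.29·b = 1.31
K₂O: 0.16·a + 0.08·b = 0.82
Eliminate b: (row1) − 0.29/0.08·(row2) → -0.48·a = -1.6625, so a = 3.46354.
Then b = (0.82 − 0.16·3.46354) / 0.08 = 3.32292.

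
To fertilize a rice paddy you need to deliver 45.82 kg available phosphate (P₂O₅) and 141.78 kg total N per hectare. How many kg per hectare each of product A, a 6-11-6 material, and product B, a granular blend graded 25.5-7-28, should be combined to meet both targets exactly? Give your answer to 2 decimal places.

73.77 kg product A, 538.64 kg product B

Let a = kg of product A, b = kg of product B (per hectare).
P₂O₅: 0.11·a + 0.07·b = 45.82
N: 0.06·a + 0.255·b = 141.78
Eliminate a: (row1) − 0.11/0.06·(row2) → -0.3975·b = -214.11, so b = 538.642.
Back-substitute: a = (45.82 − 0.07·538.642) / 0.11 = 73.7736.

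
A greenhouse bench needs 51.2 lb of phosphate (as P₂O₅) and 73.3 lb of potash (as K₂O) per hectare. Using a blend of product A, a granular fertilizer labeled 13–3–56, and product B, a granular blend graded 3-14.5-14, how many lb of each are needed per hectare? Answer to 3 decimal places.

With a, b = lb per hectare of product A and product B:
P₂O₅: 0.03·a + 0.145·b = 51.2
K₂O: 0.56·a + 0.14·b = 73.3
Eliminate b: (row1) − 0.145/0.14·(row2) → -0.55·a = -24.7179, so a = 44.9416.
Then b = (73.3 − 0.56·44.9416) / 0.14 = 343.8052.

44.942 lb product A, 343.805 lb product B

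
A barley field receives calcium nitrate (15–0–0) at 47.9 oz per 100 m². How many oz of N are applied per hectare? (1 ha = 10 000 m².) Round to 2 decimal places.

nitrogen per 100 m² = 47.9 × 15% = 7.185 oz.
Convert to per hectare: 7.185 × 100 = 718.5 oz.

718.50 oz N per hectare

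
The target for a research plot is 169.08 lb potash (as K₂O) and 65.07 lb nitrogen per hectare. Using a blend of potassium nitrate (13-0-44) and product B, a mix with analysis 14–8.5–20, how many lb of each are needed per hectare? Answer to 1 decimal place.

299.4 lb potassium nitrate, 186.8 lb product B

With a, b = lb per hectare of potassium nitrate and product B:
K₂O: 0.44·a + 0.2·b = 169.08
N: 0.13·a + 0.14·b = 65.07
Eliminate b: (row1) − 0.2/0.14·(row2) → 0.254286·a = 76.1229, so a = 299.36.
Then b = (65.07 − 0.13·299.36) / 0.14 = 186.809.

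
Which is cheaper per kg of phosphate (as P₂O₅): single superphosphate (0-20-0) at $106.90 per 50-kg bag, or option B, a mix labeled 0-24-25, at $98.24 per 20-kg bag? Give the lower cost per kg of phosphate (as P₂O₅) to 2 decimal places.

single superphosphate: P₂O₅ per bag = 50 × 20% = 10 kg; cost = 106.90 / 10 = $10.6900/kg P₂O₅.
option B: P₂O₅ per bag = 20 × 24% = 4.8 kg; cost = 98.24 / 4.8 = $20.4667/kg P₂O₅.
single superphosphate is cheaper.

$10.69 per kg P₂O₅ (single superphosphate)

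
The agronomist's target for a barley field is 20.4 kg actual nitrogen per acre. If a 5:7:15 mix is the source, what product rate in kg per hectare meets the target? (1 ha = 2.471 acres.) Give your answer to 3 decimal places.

Product per acre = 20.4 / 5% = 408 kg.
Convert to per hectare: 408 × 2.471 = 1008.168 kg.

1008.168 kg of product per hectare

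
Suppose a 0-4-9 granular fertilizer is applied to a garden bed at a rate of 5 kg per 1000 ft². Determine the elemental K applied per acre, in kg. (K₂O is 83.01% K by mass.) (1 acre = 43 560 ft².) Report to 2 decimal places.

K₂O per 1000 ft² = 5 × 9% = 0.45 kg.
Elemental K = 0.45 × 0.8301 = 0.373545 kg per 1000 ft².
Convert to per acre: 0.373545 × 43.56 = 16.2716 kg.

16.27 kg K per acre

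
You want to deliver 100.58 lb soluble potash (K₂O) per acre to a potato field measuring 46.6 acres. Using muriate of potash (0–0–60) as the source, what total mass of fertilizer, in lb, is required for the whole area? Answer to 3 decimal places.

Product per acre = 100.58 / 60% = 167.633 lb.
Total product = 167.633 × 46.6 = 7811.7133 lb.

7811.713 lb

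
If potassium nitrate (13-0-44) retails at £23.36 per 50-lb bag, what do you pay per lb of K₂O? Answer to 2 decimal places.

K₂O in bag = 50 × 44% = 22 lb.
Cost per lb K₂O = £23.36 / 22 = £1.0618.

£1.06 per lb K₂O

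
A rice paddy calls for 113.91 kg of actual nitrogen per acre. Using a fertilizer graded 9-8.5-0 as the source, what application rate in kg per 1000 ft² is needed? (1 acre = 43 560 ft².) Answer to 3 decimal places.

Product per acre = 113.91 / 9% = 1265.67 kg.
Convert to per 1000 ft²: 1265.67 × 0.0229568 = 29.0557 kg.

29.056 kg of product per thousand sq ft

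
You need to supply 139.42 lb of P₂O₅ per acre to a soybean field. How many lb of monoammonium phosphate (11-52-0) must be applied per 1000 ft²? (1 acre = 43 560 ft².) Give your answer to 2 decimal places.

Product per acre = 139.42 / 52% = 268.115 lb.
Convert to per 1000 ft²: 268.115 × 0.0229568 = 6.15508 lb.

6.16 lb of product per thousand sq ft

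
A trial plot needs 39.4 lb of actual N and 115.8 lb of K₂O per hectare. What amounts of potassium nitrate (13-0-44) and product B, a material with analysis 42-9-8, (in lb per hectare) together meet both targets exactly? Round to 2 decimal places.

260.80 lb potassium nitrate, 13.08 lb product B

With a, b = lb per hectare of potassium nitrate and product B:
N: 0.13·a + 0.42·b = 39.4
K₂O: 0.44·a + 0.08·b = 115.8
Solving simultaneously: a = 260.803, b = 13.0849.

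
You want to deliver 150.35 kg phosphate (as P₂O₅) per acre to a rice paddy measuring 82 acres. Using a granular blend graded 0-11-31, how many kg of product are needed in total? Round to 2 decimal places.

Product per acre = 150.35 / 11% = 1366.82 kg.
Total product = 1366.82 × 82 = 112079.091 kg.

112079.09 kg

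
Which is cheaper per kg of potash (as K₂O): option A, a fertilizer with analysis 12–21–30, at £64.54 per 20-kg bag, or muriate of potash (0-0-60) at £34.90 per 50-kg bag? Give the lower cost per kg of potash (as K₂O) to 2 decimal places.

£1.16 per kg K₂O (muriate of potash)

option A: K₂O per bag = 20 × 30% = 6 kg; cost = 64.54 / 6 = £10.7567/kg K₂O.
muriate of potash: K₂O per bag = 50 × 60% = 30 kg; cost = 34.90 / 30 = £1.1633/kg K₂O.
muriate of potash is cheaper.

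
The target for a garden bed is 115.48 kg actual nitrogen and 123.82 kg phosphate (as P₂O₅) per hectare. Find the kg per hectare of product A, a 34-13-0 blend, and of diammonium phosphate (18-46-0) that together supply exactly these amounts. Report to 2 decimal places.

231.83 kg product A, 203.66 kg diammonium phosphate

Let a = kg of product A, b = kg of diammonium phosphate (per hectare).
N: 0.34·a + 0.18·b = 115.48
P₂O₅: 0.13·a + 0.46·b = 123.82
Solving simultaneously: a = 231.829, b = 203.657.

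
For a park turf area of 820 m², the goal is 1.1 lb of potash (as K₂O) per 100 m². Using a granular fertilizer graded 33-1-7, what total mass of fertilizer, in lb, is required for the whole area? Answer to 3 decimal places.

Product per 100 m² = 1.1 / 7% = 15.7143 lb.
Total product = 15.7143 × 820 / 100 = 128.8571 lb.

128.857 lb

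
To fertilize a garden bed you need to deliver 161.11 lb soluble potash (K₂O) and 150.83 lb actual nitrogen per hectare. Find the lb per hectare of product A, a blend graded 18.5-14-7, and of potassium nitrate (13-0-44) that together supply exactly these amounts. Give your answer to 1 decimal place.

Per-hectare balance (a = product A, b = potassium nitrate):
K₂O: 0.07·a + 0.44·b = 161.11
N: 0.185·a + 0.13·b = 150.83
From row1: a = (161.11 − 0.44·b) / 0.07.
Into row2: 0.185·(161.11 − 0.44·b)/0.07 + 0.13·b = 150.83 → b = 266.214, a = 628.228.

628.2 lb product A, 266.2 lb potassium nitrate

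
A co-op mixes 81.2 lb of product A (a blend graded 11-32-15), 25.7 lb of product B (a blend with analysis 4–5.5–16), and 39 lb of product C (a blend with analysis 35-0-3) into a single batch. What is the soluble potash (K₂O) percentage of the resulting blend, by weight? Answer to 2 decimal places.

Total mass = 81.2 + 25.7 + 39 = 145.9 lb.
K₂O mass = 15%×81.2 + 16%×25.7 + 3%×39 = 17.462 lb.
% K₂O = 17.462 / 145.9 = 11.9685%.

11.97% K₂O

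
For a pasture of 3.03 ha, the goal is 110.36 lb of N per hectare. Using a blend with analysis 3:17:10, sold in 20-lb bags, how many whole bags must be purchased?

Product per hectare = 110.36 / 3% = 3678.67 lb.
Total product = 3678.67 × 3.03 = 11146.4 lb.
Bags = ⌈11146.4 / 20⌉ = 558.

558 bags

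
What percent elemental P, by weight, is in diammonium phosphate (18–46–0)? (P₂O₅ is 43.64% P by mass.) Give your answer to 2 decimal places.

%P = 46 × 0.4364 = 20.0744%.

20.07% P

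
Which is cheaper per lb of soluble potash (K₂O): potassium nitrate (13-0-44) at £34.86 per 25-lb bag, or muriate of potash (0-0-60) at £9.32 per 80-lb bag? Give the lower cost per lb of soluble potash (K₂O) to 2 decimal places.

potassium nitrate: K₂O per bag = 25 × 44% = 11 lb; cost = 34.86 / 11 = £3.1691/lb K₂O.
muriate of potash: K₂O per bag = 80 × 60% = 48 lb; cost = 9.32 / 48 = £0.1942/lb K₂O.
muriate of potash is cheaper.

£0.19 per lb K₂O (muriate of potash)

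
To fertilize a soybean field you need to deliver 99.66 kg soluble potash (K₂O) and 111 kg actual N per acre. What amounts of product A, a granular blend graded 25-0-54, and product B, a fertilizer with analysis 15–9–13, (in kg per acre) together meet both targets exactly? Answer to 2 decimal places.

Let a = kg of product A, b = kg of product B (per acre).
K₂O: 0.54·a + 0.13·b = 99.66
N: 0.25·a + 0.15·b = 111
From row1: a = (99.66 − 0.13·b) / 0.54.
Into row2: 0.25·(99.66 − 0.13·b)/0.54 + 0.15·b = 111 → b = 722.1649, a = 10.701.

10.70 kg product A, 722.16 kg product B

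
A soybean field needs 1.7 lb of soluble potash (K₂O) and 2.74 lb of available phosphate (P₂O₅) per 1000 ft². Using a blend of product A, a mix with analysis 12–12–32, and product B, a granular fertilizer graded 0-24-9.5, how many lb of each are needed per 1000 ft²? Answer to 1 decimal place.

With a, b = lb per 1000 ft² of product A and product B:
K₂O: 0.32·a + 0.095·b = 1.7
P₂O₅: 0.12·a + 0.24·b = 2.74
Eliminate a: (row1) − 0.32/0.12·(row2) → -0.545·b = -5.60667, so b = 10.2875.
Back-substitute: a = (1.7 − 0.095·10.2875) / 0.32 = 2.25841.

2.3 lb product A, 10.3 lb product B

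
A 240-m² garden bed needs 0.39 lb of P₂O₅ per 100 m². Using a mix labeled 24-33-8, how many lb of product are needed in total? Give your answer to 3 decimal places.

2.836 lb

Product per 100 m² = 0.39 / 33% = 1.18182 lb.
Total product = 1.18182 × 240 / 100 = 2.83636 lb.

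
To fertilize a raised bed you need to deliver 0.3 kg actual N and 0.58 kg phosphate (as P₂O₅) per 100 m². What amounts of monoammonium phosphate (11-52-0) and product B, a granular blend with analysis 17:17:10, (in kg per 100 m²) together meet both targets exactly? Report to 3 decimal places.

0.683 kg monoammonium phosphate, 1.323 kg product B

With a, b = kg per 100 m² of monoammonium phosphate and product B:
N: 0.11·a + 0.17·b = 0.3
P₂O₅: 0.52·a + 0.17·b = 0.58
Eliminate a: (row1) − 0.11/0.52·(row2) → 0.134038·b = 0.177308, so b = 1.32281.
Back-substitute: a = (0.3 − 0.17·1.32281) / 0.11 = 0.682927.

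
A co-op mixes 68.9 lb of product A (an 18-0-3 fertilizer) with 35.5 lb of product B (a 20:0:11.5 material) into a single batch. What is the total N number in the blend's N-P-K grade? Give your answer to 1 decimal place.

18.7% N

Total mass = 68.9 + 35.5 = 104.4 lb.
N mass = 18%×68.9 + 20%×35.5 = 19.502 lb.
% N = 19.502 / 104.4 = 18.6801%.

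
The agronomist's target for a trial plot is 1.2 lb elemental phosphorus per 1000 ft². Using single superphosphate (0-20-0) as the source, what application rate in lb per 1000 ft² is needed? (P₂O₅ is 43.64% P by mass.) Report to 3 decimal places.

13.749 lb of product per thousand sq ft

As P₂O₅: 1.2 / 0.4364 = 2.74977 lb per 1000 ft².
Product per 1000 ft² = 2.74977 / 20% = 13.7489 lb.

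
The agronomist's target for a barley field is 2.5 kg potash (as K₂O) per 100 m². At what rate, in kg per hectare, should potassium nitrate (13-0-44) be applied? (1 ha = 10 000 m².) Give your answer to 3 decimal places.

568.182 kg of product per hectare

Product per 100 m² = 2.5 / 44% = 5.68182 kg.
Convert to per hectare: 5.68182 × 100 = 568.1818 kg.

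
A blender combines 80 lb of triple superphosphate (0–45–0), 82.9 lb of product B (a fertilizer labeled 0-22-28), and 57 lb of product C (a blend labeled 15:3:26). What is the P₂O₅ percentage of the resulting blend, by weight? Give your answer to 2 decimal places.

Total mass = 80 + 82.9 + 57 = 219.9 lb.
P₂O₅ mass = 45%×80 + 22%×82.9 + 3%×57 = 55.948 lb.
% P₂O₅ = 55.948 / 219.9 = 25.4425%.

25.44% P₂O₅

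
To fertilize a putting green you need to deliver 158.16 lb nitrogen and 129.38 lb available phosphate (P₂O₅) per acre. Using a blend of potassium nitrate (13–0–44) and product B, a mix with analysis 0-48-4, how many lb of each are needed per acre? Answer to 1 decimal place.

Let a = lb of potassium nitrate, b = lb of product B (per acre).
N: 0.13·a + 0·b = 158.16
P₂O₅: 0·a + 0.48·b = 129.38
Solving simultaneously: a = 1216.62, b = 269.542.

1216.6 lb potassium nitrate, 269.5 lb product B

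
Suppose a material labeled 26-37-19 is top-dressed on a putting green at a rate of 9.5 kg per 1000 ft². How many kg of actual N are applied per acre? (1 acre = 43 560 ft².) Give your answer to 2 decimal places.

nitrogen per 1000 ft² = 9.5 × 26% = 2.47 kg.
Convert to per acre: 2.47 × 43.56 = 107.593 kg.

107.59 kg N per acre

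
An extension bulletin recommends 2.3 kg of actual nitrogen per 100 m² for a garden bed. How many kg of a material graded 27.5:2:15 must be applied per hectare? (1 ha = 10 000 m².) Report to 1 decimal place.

836.4 kg of product per hectare

Product per 100 m² = 2.3 / 27.5% = 8.36364 kg.
Convert to per hectare: 8.36364 × 100 = 836.364 kg.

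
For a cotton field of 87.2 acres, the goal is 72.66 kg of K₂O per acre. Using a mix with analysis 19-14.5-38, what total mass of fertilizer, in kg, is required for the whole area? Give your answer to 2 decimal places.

16673.56 kg

Product per acre = 72.66 / 38% = 191.211 kg.
Total product = 191.211 × 87.2 = 16673.558 kg.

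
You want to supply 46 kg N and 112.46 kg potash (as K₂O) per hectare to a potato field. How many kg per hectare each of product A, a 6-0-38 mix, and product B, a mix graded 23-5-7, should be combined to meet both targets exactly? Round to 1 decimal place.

272.2 kg product A, 129.0 kg product B

Let a = kg of product A, b = kg of product B (per hectare).
N: 0.06·a + 0.23·b = 46
K₂O: 0.38·a + 0.07·b = 112.46
Eliminate b: (row1) − 0.23/0.07·(row2) → -1.18857·a = -323.511, so a = 272.185.
Then b = (112.46 − 0.38·272.185) / 0.07 = 128.995.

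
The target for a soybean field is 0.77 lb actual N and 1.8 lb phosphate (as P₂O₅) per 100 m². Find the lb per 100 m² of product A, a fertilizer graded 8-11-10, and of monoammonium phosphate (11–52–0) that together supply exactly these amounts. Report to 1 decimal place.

6.9 lb product A, 2.0 lb monoammonium phosphate

Let a = lb of product A, b = lb of monoammonium phosphate (per 100 m²).
N: 0.08·a + 0.11·b = 0.77
P₂O₅: 0.11·a + 0.52·b = 1.8
From row1: a = (0.77 − 0.11·b) / 0.08.
Into row2: 0.11·(0.77 − 0.11·b)/0.08 + 0.52·b = 1.8 → b = 2.01017, a = 6.86102.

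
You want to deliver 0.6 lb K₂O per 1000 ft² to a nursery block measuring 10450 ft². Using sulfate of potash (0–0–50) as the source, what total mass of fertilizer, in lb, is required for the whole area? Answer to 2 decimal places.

12.54 lb

Product per 1000 ft² = 0.6 / 50% = 1.2 lb.
Total product = 1.2 × 10450 / 1000 = 12.54 lb.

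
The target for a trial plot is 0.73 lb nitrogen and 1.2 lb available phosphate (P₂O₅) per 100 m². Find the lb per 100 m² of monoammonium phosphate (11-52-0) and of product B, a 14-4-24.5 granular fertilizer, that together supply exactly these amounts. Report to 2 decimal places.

Per-100 m² balance (a = monoammonium phosphate, b = product B):
N: 0.11·a + 0.14·b = 0.73
P₂O₅: 0.52·a + 0.04·b = 1.2
Eliminate b: (row1) − 0.14/0.04·(row2) → -1.71·a = -3.47, so a = 2.02924.
Then b = (1.2 − 0.52·2.02924) / 0.04 = 3.61988.

2.03 lb monoammonium phosphate, 3.62 lb product B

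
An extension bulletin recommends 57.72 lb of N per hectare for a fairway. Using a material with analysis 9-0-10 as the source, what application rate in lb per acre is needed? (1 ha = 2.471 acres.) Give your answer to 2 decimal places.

259.54 lb of product per acre

Product per hectare = 57.72 / 9% = 641.333 lb.
Convert to per acre: 641.333 × 0.404694 = 259.544 lb.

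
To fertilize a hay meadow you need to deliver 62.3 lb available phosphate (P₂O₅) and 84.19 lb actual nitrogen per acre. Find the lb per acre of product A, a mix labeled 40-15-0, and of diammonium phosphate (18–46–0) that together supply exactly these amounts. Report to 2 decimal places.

175.24 lb product A, 78.29 lb diammonium phosphate

Per-acre balance (a = product A, b = diammonium phosphate):
P₂O₅: 0.15·a + 0.46·b = 62.3
N: 0.4·a + 0.18·b = 84.19
From row1: a = (62.3 − 0.46·b) / 0.15.
Into row2: 0.4·(62.3 − 0.46·b)/0.15 + 0.18·b = 84.19 → b = 78.2898, a = 175.2446.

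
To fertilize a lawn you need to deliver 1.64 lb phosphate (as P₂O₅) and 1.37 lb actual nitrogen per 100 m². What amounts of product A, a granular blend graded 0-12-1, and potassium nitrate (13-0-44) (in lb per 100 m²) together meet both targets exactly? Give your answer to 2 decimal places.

Let a = lb of product A, b = lb of potassium nitrate (per 100 m²).
P₂O₅: 0.12·a + 0·b = 1.64
N: 0·a + 0.13·b = 1.37
Solving simultaneously: a = 13.6667, b = 10.5385.

13.67 lb product A, 10.54 lb potassium nitrate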